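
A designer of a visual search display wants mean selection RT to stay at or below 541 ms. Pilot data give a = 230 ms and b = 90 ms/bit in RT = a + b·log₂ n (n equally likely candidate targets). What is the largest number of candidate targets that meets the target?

Information budget: (541 − 230)/90 = 3.4556 bits, so n ≤ 2^3.4556 = 10.970 → at most 10.

10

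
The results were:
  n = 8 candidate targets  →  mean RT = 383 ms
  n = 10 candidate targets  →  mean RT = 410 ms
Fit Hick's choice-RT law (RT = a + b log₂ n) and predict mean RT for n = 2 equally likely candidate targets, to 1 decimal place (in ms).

With log₂ n on the abscissa the relation is linear; from the two conditions:
  b = (410 − 383) / (log₂ 10 − log₂ 8) = 27 / (3.3219 − 3) = 83.870 ms/bit
  a = 383 − 83.870 × 3 = 131.391 ms
Then RT(2) = 131.391 + 83.870 × log₂ 2 = 131.391 + 83.870 × 1 ≈ 215.261 ms.

215.3 ms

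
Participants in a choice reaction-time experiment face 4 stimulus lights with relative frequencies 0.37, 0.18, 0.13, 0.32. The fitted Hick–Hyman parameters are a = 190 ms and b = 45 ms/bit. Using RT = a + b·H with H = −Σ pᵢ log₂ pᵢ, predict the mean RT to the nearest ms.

Entropy contributions −pᵢ log₂ pᵢ: 0.5307, 0.4453, 0.3826, 0.5260; sum H = 1.8847 bits.
RT = a + bH = 190 + 45·1.8847 = 274.81 ms.

275 ms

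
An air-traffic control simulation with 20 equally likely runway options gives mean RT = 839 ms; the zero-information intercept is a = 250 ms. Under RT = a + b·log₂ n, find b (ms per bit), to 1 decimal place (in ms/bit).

log₂(20) = 4.3219 bits.
b = (RT − a)/log₂ n = (839 − 250) / 4.3219 = 136.282 ms/bit.

136.3 ms/bit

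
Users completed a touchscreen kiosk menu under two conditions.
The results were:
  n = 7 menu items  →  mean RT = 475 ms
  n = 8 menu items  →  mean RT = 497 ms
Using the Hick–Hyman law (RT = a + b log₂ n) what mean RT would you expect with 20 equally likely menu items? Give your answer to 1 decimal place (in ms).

RT is linear in log₂ n, so two points fix the line:
  b = (497 − 475) / (log₂ 8 − log₂ 7) = 22 / (3 − 2.8074) = 114.200 ms/bit
  a = 475 − 114.200 × 2.8074 = 154.401 ms
Then RT(20) = 154.401 + 114.200 × log₂ 20 = 154.401 + 114.200 × 4.3219 ≈ 647.964 ms.

648.0 ms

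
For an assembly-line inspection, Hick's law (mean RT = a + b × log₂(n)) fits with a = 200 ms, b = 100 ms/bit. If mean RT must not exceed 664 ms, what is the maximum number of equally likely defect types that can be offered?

Information budget: (664 − 200)/100 = 4.6400 bits, so n ≤ 2^4.6400 = 24.933 → at most 24.

24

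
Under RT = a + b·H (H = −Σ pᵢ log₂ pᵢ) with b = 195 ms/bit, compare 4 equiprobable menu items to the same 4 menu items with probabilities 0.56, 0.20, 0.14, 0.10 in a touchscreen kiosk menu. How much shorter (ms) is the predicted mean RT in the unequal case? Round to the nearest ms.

Equiprobable entropy H₀ = log₂ 4 = 2.0000 bits.
Skewed entropy H = −Σ pᵢ log₂ pᵢ = 1.6621 bits.
ΔRT = b·(H₀ − H) = 195 × 0.3379 = 65.88 ms.

66 ms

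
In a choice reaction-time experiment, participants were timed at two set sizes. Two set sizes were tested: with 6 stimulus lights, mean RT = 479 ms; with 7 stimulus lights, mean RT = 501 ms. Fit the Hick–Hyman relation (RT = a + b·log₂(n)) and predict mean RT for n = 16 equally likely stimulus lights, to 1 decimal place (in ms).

619.0 ms

Fit slope and intercept:
  b = (501 − 479) / (log₂ 7 − log₂ 6) = 22 / (2.8074 − 2.5850) = 98.924 ms/bit
  a = 479 − 98.924 × 2.5850 = 223.285 ms
Then RT(16) = 223.285 + 98.924 × log₂ 16 = 223.285 + 98.924 × 4 ≈ 618.982 ms.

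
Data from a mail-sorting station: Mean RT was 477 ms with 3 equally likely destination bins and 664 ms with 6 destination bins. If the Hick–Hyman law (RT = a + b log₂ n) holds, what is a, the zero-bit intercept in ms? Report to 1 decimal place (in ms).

The slope on a log₂ axis is (664 − 477) / (2.5850 − 1.5850) = 187.000 ms/bit.
a = RT₁ − b·log₂ n₁ = 477 − 187.000 × 1.5850 = 180.612 ms.

180.6 ms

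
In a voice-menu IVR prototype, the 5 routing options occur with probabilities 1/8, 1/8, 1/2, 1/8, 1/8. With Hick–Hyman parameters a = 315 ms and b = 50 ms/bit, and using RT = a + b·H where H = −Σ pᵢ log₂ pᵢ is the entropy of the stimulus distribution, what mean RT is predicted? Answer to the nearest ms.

Each term −pᵢ log₂ pᵢ: 0.125·3 + 0.125·3 + 0.5·1 + 0.125·3 + 0.125·3; summed, H = 2.000 bits.
Mean RT = a + bH = 315 + 50·2.000 = 415.00 ms.

415 ms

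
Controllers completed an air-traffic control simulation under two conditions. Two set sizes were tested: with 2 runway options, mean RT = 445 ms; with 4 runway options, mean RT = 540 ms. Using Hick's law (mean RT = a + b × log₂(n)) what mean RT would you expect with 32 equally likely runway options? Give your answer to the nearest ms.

RT is linear in log₂ n, so two points fix the line:
  b = (540 − 445) / (log₂ 4 − log₂ 2) = 95 / (2 − 1) = 95 ms/bit
  a = 445 − 95 × 1 = 350 ms
Then RT(32) = 350 + 95 × log₂ 32 = 350 + 95 × 5 ≈ 825.000 ms.

825 ms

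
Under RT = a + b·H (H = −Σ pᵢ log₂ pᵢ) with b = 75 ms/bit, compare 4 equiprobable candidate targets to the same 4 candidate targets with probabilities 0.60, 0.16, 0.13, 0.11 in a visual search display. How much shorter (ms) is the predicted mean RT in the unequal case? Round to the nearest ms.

30 ms

The RT saving is b·ΔH. Equiprobable H₀ = log₂(4) = 2.0000 bits; with the given probabilities H = 1.5981 bits.
b·(H₀ − H) = 75 × (2.0000 − 1.5981) = 30.14 ms.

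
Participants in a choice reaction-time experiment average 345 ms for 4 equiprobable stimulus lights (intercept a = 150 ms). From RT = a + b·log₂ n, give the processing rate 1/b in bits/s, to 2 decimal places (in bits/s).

Choice component = 345 − 150 = 195 ms over log₂(4) = 2 bits.
b = 195 / 2 = 97.500 ms/bit, so 1/b = 10.256 bits/s.

10.26 bits/s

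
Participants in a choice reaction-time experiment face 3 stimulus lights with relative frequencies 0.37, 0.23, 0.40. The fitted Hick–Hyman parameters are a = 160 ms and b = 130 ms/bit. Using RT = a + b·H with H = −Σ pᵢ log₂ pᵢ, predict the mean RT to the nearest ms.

H = 0.37·log₂(1/0.37) + 0.23·log₂(1/0.23) + 0.40·log₂(1/0.40) = 1.5472 bits.
RT = 160 + 130 × 1.5472 = 361.13 ms.

361 ms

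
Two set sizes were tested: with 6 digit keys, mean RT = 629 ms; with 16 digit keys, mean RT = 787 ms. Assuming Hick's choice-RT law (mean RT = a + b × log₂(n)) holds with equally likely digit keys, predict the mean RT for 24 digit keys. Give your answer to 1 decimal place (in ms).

Solve the two-equation system in a and b:
  b = (787 − 629) / (log₂ 16 − log₂ 6) = 158 / (4 − 2.5850) = 111.658 ms/bit
  a = 629 − 111.658 × 2.5850 = 340.369 ms
Then RT(24) = 340.369 + 111.658 × log₂ 24 = 340.369 + 111.658 × 4.5850 ≈ 852.316 ms.

852.3 ms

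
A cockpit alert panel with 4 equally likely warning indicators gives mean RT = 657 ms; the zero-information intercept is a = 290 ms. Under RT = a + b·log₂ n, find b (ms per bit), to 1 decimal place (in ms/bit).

log₂(4) = 2 bits.
b = (RT − a)/log₂ n = (657 − 290) / 2 = 183.500 ms/bit.

183.5 ms/bit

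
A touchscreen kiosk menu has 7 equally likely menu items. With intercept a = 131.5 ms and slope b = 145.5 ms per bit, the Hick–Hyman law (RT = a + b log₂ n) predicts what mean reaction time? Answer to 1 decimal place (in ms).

540.0 ms

log₂(7) = 2.8074 bits, so RT = 131.5 + 145.5 × 2.8074 ≈ 539.970 ms.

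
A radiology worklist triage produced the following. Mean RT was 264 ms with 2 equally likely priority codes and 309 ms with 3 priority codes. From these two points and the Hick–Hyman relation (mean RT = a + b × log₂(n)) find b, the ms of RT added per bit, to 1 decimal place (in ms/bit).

The slope on a log₂ axis is (309 − 264) / (1.5850 − 1) = 76.928 ms/bit.

76.9 ms/bit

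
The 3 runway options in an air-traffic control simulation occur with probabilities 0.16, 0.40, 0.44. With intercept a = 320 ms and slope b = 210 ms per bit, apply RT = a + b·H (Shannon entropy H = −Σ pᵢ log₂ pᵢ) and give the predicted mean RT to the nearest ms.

H = 0.16·log₂(1/0.16) + 0.40·log₂(1/0.40) + 0.44·log₂(1/0.44) = 1.4729 bits.
RT = 320 + 210 × 1.4729 = 629.32 ms.

629 ms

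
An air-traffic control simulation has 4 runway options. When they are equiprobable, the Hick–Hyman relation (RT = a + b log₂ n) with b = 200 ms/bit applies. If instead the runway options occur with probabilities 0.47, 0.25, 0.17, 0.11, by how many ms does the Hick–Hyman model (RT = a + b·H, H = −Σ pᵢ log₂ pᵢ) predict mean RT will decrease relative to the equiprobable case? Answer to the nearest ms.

Equiprobable entropy H₀ = log₂ 4 = 2.0000 bits.
Skewed entropy H = −Σ pᵢ log₂ pᵢ = 1.7968 bits.
ΔRT = b·(H₀ − H) = 200 × 0.2032 = 40.63 ms.

41 ms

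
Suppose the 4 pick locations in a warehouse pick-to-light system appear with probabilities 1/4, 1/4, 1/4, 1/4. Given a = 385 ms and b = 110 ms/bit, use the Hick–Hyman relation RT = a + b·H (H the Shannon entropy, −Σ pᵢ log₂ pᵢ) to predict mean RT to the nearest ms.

Each term −pᵢ log₂ pᵢ: 0.25·2 + 0.25·2 + 0.25·2 + 0.25·2; summed, H = 2.000 bits.
Mean RT = a + bH = 385 + 110·2.000 = 605.00 ms.

605 ms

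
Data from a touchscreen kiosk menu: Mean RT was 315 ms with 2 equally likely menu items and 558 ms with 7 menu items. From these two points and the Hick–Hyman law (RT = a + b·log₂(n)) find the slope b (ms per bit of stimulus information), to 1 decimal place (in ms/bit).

134.5 ms/bit

b = (RT₂ − RT₁)/(log₂ n₂ − log₂ n₁) = (558 − 315)/(2.8074 − 1) = 134.451 ms/bit.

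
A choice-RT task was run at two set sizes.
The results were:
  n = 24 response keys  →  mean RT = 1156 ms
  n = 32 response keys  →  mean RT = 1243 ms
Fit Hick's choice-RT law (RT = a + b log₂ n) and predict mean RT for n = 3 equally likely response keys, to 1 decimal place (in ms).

527.1 ms

Solve the two-equation system in a and b:
  b = (1243 − 1156) / (log₂ 32 − log₂ 24) = 87 / (5 − 4.5850) = 209.620 ms/bit
  a = 1156 − 209.620 × 4.5850 = 194.902 ms
Then RT(3) = 194.902 + 209.620 × log₂ 3 = 194.902 + 209.620 × 1.5850 ≈ 527.141 ms.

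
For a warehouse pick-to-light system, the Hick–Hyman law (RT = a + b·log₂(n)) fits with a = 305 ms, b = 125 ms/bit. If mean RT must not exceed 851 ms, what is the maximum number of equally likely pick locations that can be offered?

Information budget: (851 − 305)/125 = 4.3680 bits, so n ≤ 2^4.3680 = 20.649 → at most 20.

20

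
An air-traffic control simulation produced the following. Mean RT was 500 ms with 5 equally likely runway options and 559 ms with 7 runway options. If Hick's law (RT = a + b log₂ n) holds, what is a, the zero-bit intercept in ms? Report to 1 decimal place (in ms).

b = (RT₂ − RT₁)/(log₂ n₂ − log₂ n₁) = (559 − 500)/(2.8074 − 2.3219) = 121.543 ms/bit.
a = RT₁ − b·log₂ n₁ = 500 − 121.543 × 2.3219 = 217.787 ms.

217.8 ms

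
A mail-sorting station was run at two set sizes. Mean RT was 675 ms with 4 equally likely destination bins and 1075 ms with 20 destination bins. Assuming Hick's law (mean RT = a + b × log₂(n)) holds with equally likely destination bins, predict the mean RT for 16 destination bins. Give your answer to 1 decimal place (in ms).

1019.5 ms

Fit slope and intercept:
  b = (1075 − 675) / (log₂ 20 − log₂ 4) = 400 / (4.3219 − 2) = 172.271 ms/bit
  a = 675 − 172.271 × 2 = 330.459 ms
Then RT(16) = 330.459 + 172.271 × log₂ 16 = 330.459 + 172.271 × 4 ≈ 1019.541 ms.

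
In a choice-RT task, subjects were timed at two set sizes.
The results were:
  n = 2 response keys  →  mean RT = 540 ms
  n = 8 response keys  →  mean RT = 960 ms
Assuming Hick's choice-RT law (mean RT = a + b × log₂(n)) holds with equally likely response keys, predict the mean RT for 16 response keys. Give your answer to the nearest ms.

Fit slope and intercept:
  b = (960 − 540) / (log₂ 8 − log₂ 2) = 420 / (3 − 1) = 210 ms/bit
  a = 540 − 210 × 1 = 330 ms
Then RT(16) = 330 + 210 × log₂ 16 = 330 + 210 × 4 ≈ 1170.000 ms.

1170 ms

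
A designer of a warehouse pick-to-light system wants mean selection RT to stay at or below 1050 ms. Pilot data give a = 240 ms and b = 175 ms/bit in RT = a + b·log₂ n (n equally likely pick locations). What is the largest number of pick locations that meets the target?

Information budget: (1050 − 240)/175 = 4.6286 bits, so n ≤ 2^4.6286 = 24.737 → at most 24.

24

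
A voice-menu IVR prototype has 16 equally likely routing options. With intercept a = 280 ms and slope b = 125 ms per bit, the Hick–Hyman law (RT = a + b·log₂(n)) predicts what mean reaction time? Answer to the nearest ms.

log₂(16) = 4 bits, so RT = 280 + 125 × 4 ≈ 780.000 ms.

780 ms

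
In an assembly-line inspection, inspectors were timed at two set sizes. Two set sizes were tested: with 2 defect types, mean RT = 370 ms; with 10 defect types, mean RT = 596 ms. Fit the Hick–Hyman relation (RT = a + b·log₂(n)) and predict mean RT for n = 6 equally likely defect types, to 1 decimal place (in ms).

Fit slope and intercept:
  b = (596 − 370) / (log₂ 10 − log₂ 2) = 226 / (3.3219 − 1) = 97.333 ms/bit
  a = 370 − 97.333 × 1 = 272.667 ms
Then RT(6) = 272.667 + 97.333 × log₂ 6 = 272.667 + 97.333 × 2.5850 ≈ 524.269 ms.

524.3 ms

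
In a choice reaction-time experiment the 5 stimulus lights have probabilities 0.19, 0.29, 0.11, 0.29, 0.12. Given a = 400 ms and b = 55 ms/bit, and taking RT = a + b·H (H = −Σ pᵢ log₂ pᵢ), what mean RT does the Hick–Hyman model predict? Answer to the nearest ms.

521 ms

Entropy contributions −pᵢ log₂ pᵢ: 0.4552, 0.5179, 0.3503, 0.5179, 0.3671; sum H = 2.2084 bits.
RT = a + bH = 400 + 55·2.2084 = 521.46 ms.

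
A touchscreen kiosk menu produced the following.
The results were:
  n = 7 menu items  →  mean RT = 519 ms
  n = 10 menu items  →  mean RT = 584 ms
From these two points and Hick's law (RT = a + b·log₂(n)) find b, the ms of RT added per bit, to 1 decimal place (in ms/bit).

Slope: b = (584 − 519) / (log₂ 10 − log₂ 7) = 65/0.5146 = 126.318 ms/bit.

126.3 ms/bit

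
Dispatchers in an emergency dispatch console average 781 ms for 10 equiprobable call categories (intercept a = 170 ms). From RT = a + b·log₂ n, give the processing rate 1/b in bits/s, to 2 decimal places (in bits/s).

5.44 bits/s

b = (781 − 170)/log₂ 10 = 611/3.3219 = 183.929 ms per bit = 0.18393 s/bit; the reciprocal is 5.437 bits/s.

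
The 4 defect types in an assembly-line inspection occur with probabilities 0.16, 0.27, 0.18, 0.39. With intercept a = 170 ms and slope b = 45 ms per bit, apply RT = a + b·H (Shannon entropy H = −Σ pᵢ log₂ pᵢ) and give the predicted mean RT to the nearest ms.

256 ms

H = 0.16·log₂(1/0.16) + 0.27·log₂(1/0.27) + 0.18·log₂(1/0.18) + 0.39·log₂(1/0.39) = 1.9081 bits.
RT = 170 + 45 × 1.9081 = 255.87 ms.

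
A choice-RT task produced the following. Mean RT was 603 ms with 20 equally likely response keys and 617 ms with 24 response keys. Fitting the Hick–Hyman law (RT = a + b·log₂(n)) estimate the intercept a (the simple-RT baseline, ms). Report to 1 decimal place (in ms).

The slope on a log₂ axis is (617 − 603) / (4.5850 − 4.3219) = 53.225 ms/bit.
a = RT₁ − b·log₂ n₁ = 603 − 53.225 × 4.3219 = 372.965 ms.

373.0 ms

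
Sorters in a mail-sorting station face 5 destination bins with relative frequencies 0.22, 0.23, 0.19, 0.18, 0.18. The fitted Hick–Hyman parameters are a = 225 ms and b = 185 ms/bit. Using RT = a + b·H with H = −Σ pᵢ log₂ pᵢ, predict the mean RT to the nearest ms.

653 ms

Entropy contributions −pᵢ log₂ pᵢ: 0.4806, 0.4877, 0.4552, 0.4453, 0.4453; sum H = 2.3141 bits.
RT = a + bH = 225 + 185·2.3141 = 653.11 ms.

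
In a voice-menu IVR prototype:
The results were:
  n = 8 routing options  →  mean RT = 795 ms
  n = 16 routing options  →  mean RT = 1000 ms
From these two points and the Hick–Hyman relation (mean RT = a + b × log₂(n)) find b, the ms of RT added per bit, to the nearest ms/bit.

b = (RT₂ − RT₁)/(log₂ n₂ − log₂ n₁) = (1000 − 795)/(4 − 3) = 205 ms/bit.

205 ms/bit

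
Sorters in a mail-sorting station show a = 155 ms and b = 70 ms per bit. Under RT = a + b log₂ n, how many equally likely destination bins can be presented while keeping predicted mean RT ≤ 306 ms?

4

Information budget: (306 − 155)/70 = 2.1571 bits, so n ≤ 2^2.1571 = 4.460 → at most 4.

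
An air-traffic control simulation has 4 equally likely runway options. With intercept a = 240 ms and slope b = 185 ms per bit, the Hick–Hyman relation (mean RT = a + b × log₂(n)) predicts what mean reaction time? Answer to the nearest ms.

log₂(4) = 2 bits, so RT = 240 + 185 × 2 ≈ 610.000 ms.

610 ms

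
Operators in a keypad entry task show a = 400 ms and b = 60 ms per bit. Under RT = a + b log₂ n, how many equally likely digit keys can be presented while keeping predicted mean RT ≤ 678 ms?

24

60·log₂ n ≤ 678 − 400 = 278, giving log₂ n ≤ 4.6333 and n ≤ 24.818. The largest whole number is 24.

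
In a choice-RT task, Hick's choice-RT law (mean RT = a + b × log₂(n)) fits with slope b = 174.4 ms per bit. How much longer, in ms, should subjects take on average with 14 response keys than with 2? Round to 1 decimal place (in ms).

489.6 ms

The intercept a cancels: ΔRT = b·(log₂ n₂ − log₂ n₁) = b·log₂(n₂/n₁).
log₂(14) − log₂(2) = 3.8074 − 1 = 2.8074.
ΔRT = 174.4 × 2.8074 = 489.603 ms.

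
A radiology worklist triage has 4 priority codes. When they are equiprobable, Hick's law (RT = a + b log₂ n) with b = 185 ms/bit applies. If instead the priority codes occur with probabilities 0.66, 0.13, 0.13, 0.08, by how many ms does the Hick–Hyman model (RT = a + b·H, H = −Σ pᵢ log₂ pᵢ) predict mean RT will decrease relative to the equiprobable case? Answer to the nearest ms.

101 ms

The RT saving is b·ΔH. Equiprobable H₀ = log₂(4) = 2.0000 bits; with the given probabilities H = 1.4524 bits.
b·(H₀ − H) = 185 × (2.0000 − 1.4524) = 101.30 ms.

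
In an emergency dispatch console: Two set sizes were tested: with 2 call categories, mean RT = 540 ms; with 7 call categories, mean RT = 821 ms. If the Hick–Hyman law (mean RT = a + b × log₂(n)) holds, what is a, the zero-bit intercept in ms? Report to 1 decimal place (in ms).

384.5 ms

Slope: b = (821 − 540) / (log₂ 7 − log₂ 2) = 281/1.8074 = 155.476 ms/bit.
Intercept: a = 540 − 155.476·log₂(2) = 384.524 ms.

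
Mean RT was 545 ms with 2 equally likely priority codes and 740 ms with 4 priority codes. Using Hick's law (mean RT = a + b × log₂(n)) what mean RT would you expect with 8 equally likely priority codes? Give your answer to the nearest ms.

935 ms

Fit slope and intercept:
  b = (740 − 545) / (log₂ 4 − log₂ 2) = 195 / (2 − 1) = 195 ms/bit
  a = 545 − 195 × 1 = 350 ms
Then RT(8) = 350 + 195 × log₂ 8 = 350 + 195 × 3 ≈ 935.000 ms.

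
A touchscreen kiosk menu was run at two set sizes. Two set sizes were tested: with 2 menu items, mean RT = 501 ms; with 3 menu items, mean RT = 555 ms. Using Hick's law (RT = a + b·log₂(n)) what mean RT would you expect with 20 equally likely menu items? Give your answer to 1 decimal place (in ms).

807.7 ms

Solve the two-equation system in a and b:
  b = (555 − 501) / (log₂ 3 − log₂ 2) = 54 / (1.5850 − 1) = 92.314 ms/bit
  a = 501 − 92.314 × 1 = 408.686 ms
Then RT(20) = 408.686 + 92.314 × log₂ 20 = 408.686 + 92.314 × 4.3219 ≈ 807.659 ms.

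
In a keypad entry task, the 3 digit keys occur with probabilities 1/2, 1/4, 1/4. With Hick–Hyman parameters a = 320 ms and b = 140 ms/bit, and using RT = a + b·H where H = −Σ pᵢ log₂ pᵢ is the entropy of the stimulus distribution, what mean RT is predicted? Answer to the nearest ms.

530 ms

H = −Σ pᵢ log₂ pᵢ = 0.5·1 + 0.25·2 + 0.25·2 = 1.500 bits.
RT = 320 + 140 × 1.500 = 530.00 ms.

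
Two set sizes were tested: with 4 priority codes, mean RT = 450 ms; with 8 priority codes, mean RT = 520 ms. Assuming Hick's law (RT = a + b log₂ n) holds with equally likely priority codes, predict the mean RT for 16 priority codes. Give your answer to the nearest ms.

590 ms

RT is linear in log₂ n, so two points fix the line:
  b = (520 − 450) / (log₂ 8 − log₂ 4) = 70 / (3 − 2) = 70 ms/bit
  a = 450 − 70 × 2 = 310 ms
Then RT(16) = 310 + 70 × log₂ 16 = 310 + 70 × 4 ≈ 590.000 ms.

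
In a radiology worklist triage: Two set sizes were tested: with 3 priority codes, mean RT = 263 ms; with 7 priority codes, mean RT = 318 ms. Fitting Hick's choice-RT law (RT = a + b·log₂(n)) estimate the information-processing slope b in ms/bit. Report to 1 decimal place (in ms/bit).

45.0 ms/bit

b = (RT₂ − RT₁)/(log₂ n₂ − log₂ n₁) = (318 − 263)/(2.8074 − 1.5850) = 44.994 ms/bit.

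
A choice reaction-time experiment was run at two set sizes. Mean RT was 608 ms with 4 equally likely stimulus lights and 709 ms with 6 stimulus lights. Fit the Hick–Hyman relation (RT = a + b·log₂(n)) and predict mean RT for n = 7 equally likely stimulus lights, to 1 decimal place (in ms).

747.4 ms

Fit slope and intercept:
  b = (709 − 608) / (log₂ 6 − log₂ 4) = 101 / (2.5850 − 2) = 172.661 ms/bit
  a = 608 − 172.661 × 2 = 262.679 ms
Then RT(7) = 262.679 + 172.661 × log₂ 7 = 262.679 + 172.661 × 2.8074 ≈ 747.398 ms.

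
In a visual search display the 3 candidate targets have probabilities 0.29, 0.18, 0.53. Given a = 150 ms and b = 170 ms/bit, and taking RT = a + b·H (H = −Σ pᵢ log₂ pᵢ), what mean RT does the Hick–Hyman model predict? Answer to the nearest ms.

H = 0.29·log₂(1/0.29) + 0.18·log₂(1/0.18) + 0.53·log₂(1/0.53) = 1.4487 bits.
RT = 150 + 170 × 1.4487 = 396.27 ms.

396 ms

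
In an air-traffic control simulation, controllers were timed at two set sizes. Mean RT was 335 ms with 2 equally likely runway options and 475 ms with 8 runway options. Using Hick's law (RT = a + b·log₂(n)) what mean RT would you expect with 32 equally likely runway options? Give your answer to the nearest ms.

615 ms

Fit slope and intercept:
  b = (475 − 335) / (log₂ 8 − log₂ 2) = 140 / (3 − 1) = 70 ms/bit
  a = 335 − 70 × 1 = 265 ms
Then RT(32) = 265 + 70 × log₂ 32 = 265 + 70 × 5 ≈ 615.000 ms.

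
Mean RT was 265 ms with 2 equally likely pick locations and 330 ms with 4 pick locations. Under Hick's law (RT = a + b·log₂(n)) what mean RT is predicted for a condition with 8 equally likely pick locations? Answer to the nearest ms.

Solve the two-equation system in a and b:
  b = (330 − 265) / (log₂ 4 − log₂ 2) = 65 / (2 − 1) = 65 ms/bit
  a = 265 − 65 × 1 = 200 ms
Then RT(8) = 200 + 65 × log₂ 8 = 200 + 65 × 3 ≈ 395.000 ms.

395 ms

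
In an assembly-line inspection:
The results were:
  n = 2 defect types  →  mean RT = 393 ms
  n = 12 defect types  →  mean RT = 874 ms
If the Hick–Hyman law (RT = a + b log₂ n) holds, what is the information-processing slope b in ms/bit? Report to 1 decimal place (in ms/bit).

186.1 ms/bit

Slope: b = (874 − 393) / (log₂ 12 − log₂ 2) = 481/2.5850 = 186.076 ms/bit.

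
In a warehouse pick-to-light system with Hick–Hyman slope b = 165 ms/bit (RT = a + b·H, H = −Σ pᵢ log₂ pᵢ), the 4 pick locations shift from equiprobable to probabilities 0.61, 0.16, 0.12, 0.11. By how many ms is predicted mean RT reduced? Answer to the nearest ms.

70 ms

Equiprobable entropy H₀ = log₂ 4 = 2.0000 bits.
Skewed entropy H = −Σ pᵢ log₂ pᵢ = 1.5754 bits.
ΔRT = b·(H₀ − H) = 165 × 0.4246 = 70.06 ms.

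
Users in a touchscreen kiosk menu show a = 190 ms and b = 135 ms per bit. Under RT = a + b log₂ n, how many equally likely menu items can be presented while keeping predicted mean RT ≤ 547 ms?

6

Information budget: (547 − 190)/135 = 2.6444 bits, so n ≤ 2^2.6444 = 6.253 → at most 6.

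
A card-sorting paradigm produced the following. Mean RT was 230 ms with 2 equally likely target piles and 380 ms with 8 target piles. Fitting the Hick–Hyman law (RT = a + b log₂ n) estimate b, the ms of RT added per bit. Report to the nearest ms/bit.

b = (RT₂ − RT₁)/(log₂ n₂ − log₂ n₁) = (380 − 230)/(3 − 1) = 75 ms/bit.

75 ms/bit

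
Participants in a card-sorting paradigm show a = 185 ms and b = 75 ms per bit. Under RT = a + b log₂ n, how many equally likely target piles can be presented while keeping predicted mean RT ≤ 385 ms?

6

Information budget: (385 − 185)/75 = 2.6667 bits, so n ≤ 2^2.6667 = 6.350 → at most 6.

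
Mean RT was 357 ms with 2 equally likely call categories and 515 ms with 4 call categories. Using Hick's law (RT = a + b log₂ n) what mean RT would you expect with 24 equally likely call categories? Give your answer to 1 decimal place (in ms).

Solve the two-equation system in a and b:
  b = (515 − 357) / (log₂ 4 − log₂ 2) = 158 / (2 − 1) = 158.000 ms/bit
  a = 357 − 158.000 × 1 = 199.000 ms
Then RT(24) = 199.000 + 158.000 × log₂ 24 = 199.000 + 158.000 × 4.5850 ≈ 923.424 ms.

923.4 ms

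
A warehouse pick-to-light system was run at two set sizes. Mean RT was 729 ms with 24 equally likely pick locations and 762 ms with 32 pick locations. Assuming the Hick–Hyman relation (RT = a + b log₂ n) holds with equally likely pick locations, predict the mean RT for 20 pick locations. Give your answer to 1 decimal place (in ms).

With log₂ n on the abscissa the relation is linear; from the two conditions:
  b = (762 − 729) / (log₂ 32 − log₂ 24) = 33 / (5 − 4.5850) = 79.511 ms/bit
  a = 729 − 79.511 × 4.5850 = 364.446 ms
Then RT(20) = 364.446 + 79.511 × log₂ 20 = 364.446 + 79.511 × 4.3219 ≈ 708.086 ms.

708.1 ms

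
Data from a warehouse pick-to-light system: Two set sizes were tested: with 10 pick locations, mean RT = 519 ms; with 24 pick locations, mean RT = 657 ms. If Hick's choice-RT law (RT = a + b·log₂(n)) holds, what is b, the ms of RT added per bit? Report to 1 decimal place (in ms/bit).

109.3 ms/bit

b = (RT₂ − RT₁)/(log₂ n₂ − log₂ n₁) = (657 − 519)/(4.5850 − 3.3219) = 109.261 ms/bit.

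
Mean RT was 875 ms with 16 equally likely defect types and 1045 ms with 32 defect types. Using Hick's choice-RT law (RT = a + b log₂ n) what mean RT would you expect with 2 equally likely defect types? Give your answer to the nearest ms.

365 ms

Solve the two-equation system in a and b:
  b = (1045 − 875) / (log₂ 32 − log₂ 16) = 170 / (5 − 4) = 170 ms/bit
  a = 875 − 170 × 4 = 195 ms
Then RT(2) = 195 + 170 × log₂ 2 = 195 + 170 × 1 ≈ 365.000 ms.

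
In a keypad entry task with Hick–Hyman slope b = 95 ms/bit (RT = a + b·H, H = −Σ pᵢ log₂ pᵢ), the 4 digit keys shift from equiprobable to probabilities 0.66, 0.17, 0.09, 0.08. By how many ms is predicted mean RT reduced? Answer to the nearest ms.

The RT saving is b·ΔH. Equiprobable H₀ = log₂(4) = 2.0000 bits; with the given probabilities H = 1.4344 bits.
b·(H₀ − H) = 95 × (2.0000 − 1.4344) = 53.73 ms.

54 ms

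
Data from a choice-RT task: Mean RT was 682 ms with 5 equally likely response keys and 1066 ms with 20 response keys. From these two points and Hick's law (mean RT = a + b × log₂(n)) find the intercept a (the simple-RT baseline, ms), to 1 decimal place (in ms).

236.2 ms

Slope: b = (1066 − 682) / (log₂ 20 − log₂ 5) = 384/2.0000 = 192.000 ms/bit.
Intercept: a = 682 − 192.000·log₂(5) = 236.190 ms.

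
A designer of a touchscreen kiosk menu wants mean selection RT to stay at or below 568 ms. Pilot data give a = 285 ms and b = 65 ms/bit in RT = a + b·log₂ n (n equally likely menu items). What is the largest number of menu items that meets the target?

20

65·log₂ n ≤ 568 − 285 = 283, giving log₂ n ≤ 4.3538 and n ≤ 20.447. The largest whole number is 20.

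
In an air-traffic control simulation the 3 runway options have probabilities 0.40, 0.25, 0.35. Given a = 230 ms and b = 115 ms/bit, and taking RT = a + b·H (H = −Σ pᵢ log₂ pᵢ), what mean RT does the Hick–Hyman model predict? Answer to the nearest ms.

H = 0.40·log₂(1/0.40) + 0.25·log₂(1/0.25) + 0.35·log₂(1/0.35) = 1.5589 bits.
RT = 230 + 115 × 1.5589 = 409.27 ms.

409 ms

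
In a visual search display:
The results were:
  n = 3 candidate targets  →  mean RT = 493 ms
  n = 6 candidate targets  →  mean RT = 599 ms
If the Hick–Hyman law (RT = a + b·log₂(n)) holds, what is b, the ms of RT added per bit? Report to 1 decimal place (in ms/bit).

Slope: b = (599 − 493) / (log₂ 6 − log₂ 3) = 106/1.0000 = 106.000 ms/bit.

106.0 ms/bit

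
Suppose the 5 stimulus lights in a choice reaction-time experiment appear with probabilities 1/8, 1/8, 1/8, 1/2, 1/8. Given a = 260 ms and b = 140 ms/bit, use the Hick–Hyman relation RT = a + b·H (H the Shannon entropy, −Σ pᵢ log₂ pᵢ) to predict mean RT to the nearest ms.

540 ms

H = −Σ pᵢ log₂ pᵢ = 0.125·3 + 0.125·3 + 0.125·3 + 0.5·1 + 0.125·3 = 2.000 bits.
RT = 260 + 140 × 2.000 = 540.00 ms.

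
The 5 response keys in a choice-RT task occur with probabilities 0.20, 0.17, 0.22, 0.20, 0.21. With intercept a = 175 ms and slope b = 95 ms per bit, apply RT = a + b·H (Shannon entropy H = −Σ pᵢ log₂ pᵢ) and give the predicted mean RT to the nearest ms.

395 ms

Entropy contributions −pᵢ log₂ pᵢ: 0.4644, 0.4346, 0.4806, 0.4644, 0.4728; sum H = 2.3168 bits.
RT = a + bH = 175 + 95·2.3168 = 395.09 ms.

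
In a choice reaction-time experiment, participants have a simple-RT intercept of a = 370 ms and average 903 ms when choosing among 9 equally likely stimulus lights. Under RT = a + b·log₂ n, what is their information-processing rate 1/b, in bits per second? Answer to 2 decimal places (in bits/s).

5.95 bits/s

b = (903 − 370)/log₂ 9 = 533/3.1699 = 168.143 ms per bit = 0.16814 s/bit; the reciprocal is 5.947 bits/s.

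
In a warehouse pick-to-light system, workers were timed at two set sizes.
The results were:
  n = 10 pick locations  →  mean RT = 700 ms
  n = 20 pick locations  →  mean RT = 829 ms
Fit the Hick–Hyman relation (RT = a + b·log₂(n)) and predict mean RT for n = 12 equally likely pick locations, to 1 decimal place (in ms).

With log₂ n on the abscissa the relation is linear; from the two conditions:
  b = (829 − 700) / (log₂ 20 − log₂ 10) = 129 / (4.3219 − 3.3219) = 129.000 ms/bit
  a = 700 − 129.000 × 3.3219 = 271.471 ms
Then RT(12) = 271.471 + 129.000 × log₂ 12 = 271.471 + 129.000 × 3.5850 ≈ 733.931 ms.

733.9 ms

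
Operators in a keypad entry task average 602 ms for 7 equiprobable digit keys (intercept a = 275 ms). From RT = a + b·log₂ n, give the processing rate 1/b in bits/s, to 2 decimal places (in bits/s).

Choice component = 602 − 275 = 327 ms over log₂(7) = 2.8074 bits.
b = 327 / 2.8074 = 116.480 ms/bit, so 1/b = 8.585 bits/s.

8.59 bits/s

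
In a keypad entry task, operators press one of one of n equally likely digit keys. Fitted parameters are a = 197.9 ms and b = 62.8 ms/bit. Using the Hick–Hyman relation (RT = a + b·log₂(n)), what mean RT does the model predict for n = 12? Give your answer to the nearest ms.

log₂(12) = 3.5850 bits, so RT = 197.9 + 62.8 × 3.5850 ≈ 423.036 ms.

423 ms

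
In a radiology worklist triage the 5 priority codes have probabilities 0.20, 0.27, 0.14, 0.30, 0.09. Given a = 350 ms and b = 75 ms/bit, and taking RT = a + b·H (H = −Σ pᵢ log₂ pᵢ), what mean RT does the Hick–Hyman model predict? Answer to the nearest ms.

515 ms

H = 0.20·log₂(1/0.20) + 0.27·log₂(1/0.27) + 0.14·log₂(1/0.14) + 0.30·log₂(1/0.30) + 0.09·log₂(1/0.09) = 2.2053 bits.
RT = 350 + 75 × 2.2053 = 515.39 ms.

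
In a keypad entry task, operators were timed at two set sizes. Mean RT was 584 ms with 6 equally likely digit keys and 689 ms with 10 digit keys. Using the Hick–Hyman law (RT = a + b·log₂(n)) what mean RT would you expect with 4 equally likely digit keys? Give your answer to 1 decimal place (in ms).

Fit slope and intercept:
  b = (689 − 584) / (log₂ 10 − log₂ 6) = 105 / (3.3219 − 2.5850) = 142.476 ms/bit
  a = 584 − 142.476 × 2.5850 = 215.705 ms
Then RT(4) = 215.705 + 142.476 × log₂ 4 = 215.705 + 142.476 × 2 ≈ 500.657 ms.

500.7 ms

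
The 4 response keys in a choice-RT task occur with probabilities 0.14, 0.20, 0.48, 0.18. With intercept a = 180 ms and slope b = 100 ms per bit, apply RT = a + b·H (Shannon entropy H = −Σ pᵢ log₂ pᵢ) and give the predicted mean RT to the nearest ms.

H = 0.14·log₂(1/0.14) + 0.20·log₂(1/0.20) + 0.48·log₂(1/0.48) + 0.18·log₂(1/0.18) = 1.8151 bits.
RT = 180 + 100 × 1.8151 = 361.51 ms.

362 ms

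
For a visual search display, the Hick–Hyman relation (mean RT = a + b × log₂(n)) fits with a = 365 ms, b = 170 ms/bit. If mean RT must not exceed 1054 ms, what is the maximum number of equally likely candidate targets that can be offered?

16

170·log₂ n ≤ 1054 − 365 = 689, giving log₂ n ≤ 4.0529 and n ≤ 16.598. The largest whole number is 16.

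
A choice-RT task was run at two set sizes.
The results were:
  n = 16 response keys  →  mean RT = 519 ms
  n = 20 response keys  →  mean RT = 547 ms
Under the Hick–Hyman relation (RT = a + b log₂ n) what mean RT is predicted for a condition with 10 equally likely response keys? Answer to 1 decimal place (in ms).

460.0 ms

RT is linear in log₂ n, so two points fix the line:
  b = (547 − 519) / (log₂ 20 − log₂ 16) = 28 / (4.3219 − 4) = 86.976 ms/bit
  a = 519 − 86.976 × 4 = 171.096 ms
Then RT(10) = 171.096 + 86.976 × log₂ 10 = 171.096 + 86.976 × 3.3219 ≈ 460.024 ms.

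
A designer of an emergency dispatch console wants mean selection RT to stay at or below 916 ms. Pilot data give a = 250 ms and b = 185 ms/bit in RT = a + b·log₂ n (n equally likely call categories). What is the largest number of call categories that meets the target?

Information budget: (916 − 250)/185 = 3.6000 bits, so n ≤ 2^3.6000 = 12.126 → at most 12.

12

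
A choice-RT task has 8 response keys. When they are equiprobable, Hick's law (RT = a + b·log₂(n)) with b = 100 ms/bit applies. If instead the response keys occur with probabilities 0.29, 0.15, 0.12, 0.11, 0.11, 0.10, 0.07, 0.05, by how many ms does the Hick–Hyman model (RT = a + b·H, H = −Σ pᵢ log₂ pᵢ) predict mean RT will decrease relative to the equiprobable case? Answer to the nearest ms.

The RT saving is b·ΔH. Equiprobable H₀ = log₂(8) = 3.0000 bits; with the given probabilities H = 2.8129 bits.
b·(H₀ − H) = 100 × (3.0000 − 2.8129) = 18.71 ms.

19 ms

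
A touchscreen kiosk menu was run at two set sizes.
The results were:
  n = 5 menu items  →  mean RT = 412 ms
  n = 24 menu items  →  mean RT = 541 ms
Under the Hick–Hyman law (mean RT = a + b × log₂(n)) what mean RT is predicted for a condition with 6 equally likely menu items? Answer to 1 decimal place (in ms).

427.0 ms

Fit slope and intercept:
  b = (541 − 412) / (log₂ 24 − log₂ 5) = 129 / (4.5850 − 2.3219) = 57.003 ms/bit
  a = 412 − 57.003 × 2.3219 = 279.643 ms
Then RT(6) = 279.643 + 57.003 × log₂ 6 = 279.643 + 57.003 × 2.5850 ≈ 426.994 ms.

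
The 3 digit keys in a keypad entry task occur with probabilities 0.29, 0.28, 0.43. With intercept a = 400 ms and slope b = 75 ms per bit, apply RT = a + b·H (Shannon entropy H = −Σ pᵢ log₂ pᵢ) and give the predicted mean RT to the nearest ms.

517 ms

Entropy contributions −pᵢ log₂ pᵢ: 0.5179, 0.5142, 0.5236; sum H = 1.5557 bits.
RT = a + bH = 400 + 75·1.5557 = 516.68 ms.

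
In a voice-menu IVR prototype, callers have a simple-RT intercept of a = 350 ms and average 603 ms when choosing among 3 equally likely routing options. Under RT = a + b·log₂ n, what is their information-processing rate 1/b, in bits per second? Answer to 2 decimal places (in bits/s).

b = (603 − 350)/log₂ 3 = 253/1.5850 = 159.625 ms per bit = 0.15963 s/bit; the reciprocal is 6.265 bits/s.

6.26 bits/s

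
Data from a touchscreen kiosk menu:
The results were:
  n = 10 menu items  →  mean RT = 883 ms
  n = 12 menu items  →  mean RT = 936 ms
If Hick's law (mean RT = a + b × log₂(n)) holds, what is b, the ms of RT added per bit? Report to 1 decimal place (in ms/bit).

201.5 ms/bit

b = (RT₂ − RT₁)/(log₂ n₂ − log₂ n₁) = (936 − 883)/(3.5850 − 3.3219) = 201.495 ms/bit.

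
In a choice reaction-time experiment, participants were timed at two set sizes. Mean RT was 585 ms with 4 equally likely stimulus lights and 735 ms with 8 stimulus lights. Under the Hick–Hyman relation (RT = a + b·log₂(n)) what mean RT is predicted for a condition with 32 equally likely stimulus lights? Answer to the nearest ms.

With log₂ n on the abscissa the relation is linear; from the two conditions:
  b = (735 − 585) / (log₂ 8 − log₂ 4) = 150 / (3 − 2) = 150 ms/bit
  a = 585 − 150 × 2 = 285 ms
Then RT(32) = 285 + 150 × log₂ 32 = 285 + 150 × 5 ≈ 1035.000 ms.

1035 ms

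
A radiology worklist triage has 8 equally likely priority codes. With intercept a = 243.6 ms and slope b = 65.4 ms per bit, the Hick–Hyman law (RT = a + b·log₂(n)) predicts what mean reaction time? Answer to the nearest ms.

440 ms

log₂(8) = 3 bits, so RT = 243.6 + 65.4 × 3 ≈ 439.800 ms.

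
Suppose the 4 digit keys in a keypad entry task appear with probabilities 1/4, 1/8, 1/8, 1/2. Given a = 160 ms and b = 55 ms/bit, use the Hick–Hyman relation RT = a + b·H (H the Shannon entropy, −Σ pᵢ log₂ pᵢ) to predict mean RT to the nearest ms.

H = −Σ pᵢ log₂ pᵢ = 0.25·2 + 0.125·3 + 0.125·3 + 0.5·1 = 1.750 bits.
RT = 160 + 55 × 1.750 = 256.25 ms.

256 ms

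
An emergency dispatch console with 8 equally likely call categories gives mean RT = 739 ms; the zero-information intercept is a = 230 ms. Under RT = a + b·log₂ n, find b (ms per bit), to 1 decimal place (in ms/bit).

169.7 ms/bit

log₂(8) = 3 bits.
b = (RT − a)/log₂ n = (739 − 230) / 3 = 169.667 ms/bit.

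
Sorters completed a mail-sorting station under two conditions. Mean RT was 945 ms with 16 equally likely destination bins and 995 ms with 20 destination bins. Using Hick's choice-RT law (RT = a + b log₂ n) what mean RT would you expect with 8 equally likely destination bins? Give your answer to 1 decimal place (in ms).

RT is linear in log₂ n, so two points fix the line:
  b = (995 − 945) / (log₂ 20 − log₂ 16) = 50 / (4.3219 − 4) = 155.314 ms/bit
  a = 945 − 155.314 × 4 = 323.743 ms
Then RT(8) = 323.743 + 155.314 × log₂ 8 = 323.743 + 155.314 × 3 ≈ 789.686 ms.

789.7 ms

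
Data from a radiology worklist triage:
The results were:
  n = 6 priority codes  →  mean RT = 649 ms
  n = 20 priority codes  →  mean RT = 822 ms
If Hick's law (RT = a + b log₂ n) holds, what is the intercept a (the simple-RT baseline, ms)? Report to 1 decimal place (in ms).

391.5 ms

Slope: b = (822 − 649) / (log₂ 20 − log₂ 6) = 173/1.7370 = 99.599 ms/bit.
Intercept: a = 649 − 99.599·log₂(6) = 391.540 ms.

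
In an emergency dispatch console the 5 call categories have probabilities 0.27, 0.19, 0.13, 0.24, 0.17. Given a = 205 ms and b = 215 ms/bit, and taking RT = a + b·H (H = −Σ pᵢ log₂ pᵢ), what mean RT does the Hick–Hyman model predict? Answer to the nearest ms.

694 ms

Entropy contributions −pᵢ log₂ pᵢ: 0.5100, 0.4552, 0.3826, 0.4941, 0.4346; sum H = 2.2766 bits.
RT = a + bH = 205 + 215·2.2766 = 694.47 ms.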